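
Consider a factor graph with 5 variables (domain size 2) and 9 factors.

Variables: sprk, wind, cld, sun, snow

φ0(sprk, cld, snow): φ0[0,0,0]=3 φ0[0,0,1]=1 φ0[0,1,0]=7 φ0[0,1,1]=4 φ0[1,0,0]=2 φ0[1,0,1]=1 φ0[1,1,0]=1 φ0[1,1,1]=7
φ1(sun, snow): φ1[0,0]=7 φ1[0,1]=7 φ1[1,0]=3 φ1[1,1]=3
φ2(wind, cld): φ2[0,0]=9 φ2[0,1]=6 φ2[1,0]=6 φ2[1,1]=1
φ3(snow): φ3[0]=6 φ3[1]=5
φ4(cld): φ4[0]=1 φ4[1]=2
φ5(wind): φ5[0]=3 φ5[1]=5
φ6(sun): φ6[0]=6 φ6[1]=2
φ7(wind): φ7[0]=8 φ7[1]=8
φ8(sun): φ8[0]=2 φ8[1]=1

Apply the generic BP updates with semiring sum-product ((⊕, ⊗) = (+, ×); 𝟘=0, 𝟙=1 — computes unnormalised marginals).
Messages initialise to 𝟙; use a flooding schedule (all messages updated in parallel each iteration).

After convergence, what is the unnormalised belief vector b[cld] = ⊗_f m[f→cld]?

b[cld] = [1641600, 3411360]

init: all messages = 𝟙 over 2 values
r1 m[φ0→sprk] = [15, 11]
r1 m[φ0→cld] = [7, 19]
r1 m[φ0→snow] = [13, 13]
r1 m[φ1→sun] = [14, 6]
r1 m[φ1→snow] = [10, 10]
r1 m[φ2→wind] = [15, 7]
r1 m[φ2→cld] = [15, 7]
r1 m[φ3→snow] = [6, 5]
r1 m[φ4→cld] = [1, 2]
r1 m[φ5→wind] = [3, 5]
r1 m[φ6→sun] = [6, 2]
r1 m[φ7→wind] = [8, 8]
r1 m[φ8→sun] = [2, 1]
r1 m[sprk→φ0] = [1, 1]
r1 m[wind→φ2] = [1, 1]
r1 m[wind→φ5] = [1, 1]
r1 m[wind→φ7] = [1, 1]
r1 m[cld→φ0] = [1, 1]
r1 m[cld→φ2] = [1, 1]
r1 m[cld→φ4] = [1, 1]
r1 m[sun→φ1] = [1, 1]
r1 m[sun→φ6] = [1, 1]
r1 m[sun→φ8] = [1, 1]
r1 m[snow→φ0] = [1, 1]
r1 m[snow→φ1] = [1, 1]
r1 m[snow→φ3] = [1, 1]
r2 m[φ0→sprk] = [15, 11]
r2 m[φ0→cld] = [7, 19]
r2 m[φ0→snow] = [13, 13]
r2 m[φ1→sun] = [14, 6]
r2 m[φ1→snow] = [10, 10]
r2 m[φ2→wind] = [15, 7]
r2 m[φ2→cld] = [15, 7]
r2 m[φ3→snow] = [6, 5]
r2 m[φ4→cld] = [1, 2]
r2 m[φ5→wind] = [3, 5]
r2 m[φ6→sun] = [6, 2]
r2 m[φ7→wind] = [8, 8]
r2 m[φ8→sun] = [2, 1]
r2 m[sprk→φ0] = [1, 1]
r2 m[wind→φ2] = [24, 40]
r2 m[wind→φ5] = [120, 56]
r2 m[wind→φ7] = [45, 35]
r2 m[cld→φ0] = [15, 14]
r2 m[cld→φ2] = [7, 38]
r2 m[cld→φ4] = [105, 133]
r2 m[sun→φ1] = [12, 2]
r2 m[sun→φ6] = [28, 6]
r2 m[sun→φ8] = [84, 12]
r2 m[snow→φ0] = [60, 50]
r2 m[snow→φ1] = [78, 65]
r2 m[snow→φ3] = [130, 130]
r3 m[φ0→sprk] = [12130, 8290]
r3 m[φ0→cld] = [400, 1030]
r3 m[φ0→snow] = [187, 184]
r3 m[φ1→sun] = [1001, 429]
r3 m[φ1→snow] = [90, 90]
r3 m[φ2→wind] = [291, 80]
r3 m[φ2→cld] = [456, 184]
r3 m[φ3→snow] = [6, 5]
r3 m[φ4→cld] = [1, 2]
r3 m[φ5→wind] = [3, 5]
r3 m[φ6→sun] = [6, 2]
r3 m[φ7→wind] = [8, 8]
r3 m[φ8→sun] = [2, 1]
r3 m[sprk→φ0] = [1, 1]
r3 m[wind→φ2] = [24, 40]
r3 m[wind→φ5] = [120, 56]
r3 m[wind→φ7] = [45, 35]
r3 m[cld→φ0] = [15, 14]
r3 m[cld→φ2] = [7, 38]
r3 m[cld→φ4] = [105, 133]
r3 m[sun→φ1] = [12, 2]
r3 m[sun→φ6] = [28, 6]
r3 m[sun→φ8] = [84, 12]
r3 m[snow→φ0] = [60, 50]
r3 m[snow→φ1] = [78, 65]
r3 m[snow→φ3] = [130, 130]
r4 m[φ0→sprk] = [12130, 8290]
r4 m[φ0→cld] = [400, 1030]
r4 m[φ0→snow] = [187, 184]
r4 m[φ1→sun] = [1001, 429]
r4 m[φ1→snow] = [90, 90]
r4 m[φ2→wind] = [291, 80]
r4 m[φ2→cld] = [456, 184]
r4 m[φ3→snow] = [6, 5]
r4 m[φ4→cld] = [1, 2]
r4 m[φ5→wind] = [3, 5]
r4 m[φ6→sun] = [6, 2]
r4 m[φ7→wind] = [8, 8]
r4 m[φ8→sun] = [2, 1]
r4 m[sprk→φ0] = [1, 1]
r4 m[wind→φ2] = [24, 40]
r4 m[wind→φ5] = [2328, 640]
r4 m[wind→φ7] = [873, 400]
r4 m[cld→φ0] = [456, 368]
r4 m[cld→φ2] = [400, 2060]
r4 m[cld→φ4] = [182400, 189520]
r4 m[sun→φ1] = [12, 2]
r4 m[sun→φ6] = [2002, 429]
r4 m[sun→φ8] = [6006, 858]
r4 m[snow→φ0] = [540, 450]
r4 m[snow→φ1] = [1122, 920]
r4 m[snow→φ3] = [16830, 16560]
r5 m[φ0→sprk] = [2997360, 2055600]
r5 m[φ0→cld] = [3600, 9270]
r5 m[φ0→snow] = [5224, 4960]
r5 m[φ1→sun] = [14294, 6126]
r5 m[φ1→snow] = [90, 90]
r5 m[φ2→wind] = [15960, 4460]
r5 m[φ2→cld] = [456, 184]
r5 m[φ3→snow] = [6, 5]
r5 m[φ4→cld] = [1, 2]
r5 m[φ5→wind] = [3, 5]
r5 m[φ6→sun] = [6, 2]
r5 m[φ7→wind] = [8, 8]
r5 m[φ8→sun] = [2, 1]
r5 m[sprk→φ0] = [1, 1]
r5 m[wind→φ2] = [24, 40]
r5 m[wind→φ5] = [2328, 640]
r5 m[wind→φ7] = [873, 400]
r5 m[cld→φ0] = [456, 368]
r5 m[cld→φ2] = [400, 2060]
r5 m[cld→φ4] = [182400, 189520]
r5 m[sun→φ1] = [12, 2]
r5 m[sun→φ6] = [2002, 429]
r5 m[sun→φ8] = [6006, 858]
r5 m[snow→φ0] = [540, 450]
r5 m[snow→φ1] = [1122, 920]
r5 m[snow→φ3] = [16830, 16560]
r6 m[φ0→sprk] = [2997360, 2055600]
r6 m[φ0→cld] = [3600, 9270]
r6 m[φ0→snow] = [5224, 4960]
r6 m[φ1→sun] = [14294, 6126]
r6 m[φ1→snow] = [90, 90]
r6 m[φ2→wind] = [15960, 4460]
r6 m[φ2→cld] = [456, 184]
r6 m[φ3→snow] = [6, 5]
r6 m[φ4→cld] = [1, 2]
r6 m[φ5→wind] = [3, 5]
r6 m[φ6→sun] = [6, 2]
r6 m[φ7→wind] = [8, 8]
r6 m[φ8→sun] = [2, 1]
r6 m[sprk→φ0] = [1, 1]
r6 m[wind→φ2] = [24, 40]
r6 m[wind→φ5] = [127680, 35680]
r6 m[wind→φ7] = [47880, 22300]
r6 m[cld→φ0] = [456, 368]
r6 m[cld→φ2] = [3600, 18540]
r6 m[cld→φ4] = [1641600, 1705680]
r6 m[sun→φ1] = [12, 2]
r6 m[sun→φ6] = [28588, 6126]
r6 m[sun→φ8] = [85764, 12252]
r6 m[snow→φ0] = [540, 450]
r6 m[snow→φ1] = [31344, 24800]
r6 m[snow→φ3] = [470160, 446400]
r7 m[φ0→sprk] = [2997360, 2055600]
r7 m[φ0→cld] = [3600, 9270]
r7 m[φ0→snow] = [5224, 4960]
r7 m[φ1→sun] = [393008, 168432]
r7 m[φ1→snow] = [90, 90]
r7 m[φ2→wind] = [143640, 40140]
r7 m[φ2→cld] = [456, 184]
r7 m[φ3→snow] = [6, 5]
r7 m[φ4→cld] = [1, 2]
r7 m[φ5→wind] = [3, 5]
r7 m[φ6→sun] = [6, 2]
r7 m[φ7→wind] = [8, 8]
r7 m[φ8→sun] = [2, 1]
r7 m[sprk→φ0] = [1, 1]
r7 m[wind→φ2] = [24, 40]
r7 m[wind→φ5] = [127680, 35680]
r7 m[wind→φ7] = [47880, 22300]
r7 m[cld→φ0] = [456, 368]
r7 m[cld→φ2] = [3600, 18540]
r7 m[cld→φ4] = [1641600, 1705680]
r7 m[sun→φ1] = [12, 2]
r7 m[sun→φ6] = [28588, 6126]
r7 m[sun→φ8] = [85764, 12252]
r7 m[snow→φ0] = [540, 450]
r7 m[snow→φ1] = [31344, 24800]
r7 m[snow→φ3] = [470160, 446400]
r8 m[φ0→sprk] = [2997360, 2055600]
r8 m[φ0→cld] = [3600, 9270]
r8 m[φ0→snow] = [5224, 4960]
r8 m[φ1→sun] = [393008, 168432]
r8 m[φ1→snow] = [90, 90]
r8 m[φ2→wind] = [143640, 40140]
r8 m[φ2→cld] = [456, 184]
r8 m[φ3→snow] = [6, 5]
r8 m[φ4→cld] = [1, 2]
r8 m[φ5→wind] = [3, 5]
r8 m[φ6→sun] = [6, 2]
r8 m[φ7→wind] = [8, 8]
r8 m[φ8→sun] = [2, 1]
r8 m[sprk→φ0] = [1, 1]
r8 m[wind→φ2] = [24, 40]
r8 m[wind→φ5] = [1149120, 321120]
r8 m[wind→φ7] = [430920, 200700]
r8 m[cld→φ0] = [456, 368]
r8 m[cld→φ2] = [3600, 18540]
r8 m[cld→φ4] = [1641600, 1705680]
r8 m[sun→φ1] = [12, 2]
r8 m[sun→φ6] = [786016, 168432]
r8 m[sun→φ8] = [2358048, 336864]
r8 m[snow→φ0] = [540, 450]
r8 m[snow→φ1] = [31344, 24800]
r8 m[snow→φ3] = [470160, 446400]
r9 m[φ0→sprk] = [2997360, 2055600]
r9 m[φ0→cld] = [3600, 9270]
r9 m[φ0→snow] = [5224, 4960]
r9 m[φ1→sun] = [393008, 168432]
r9 m[φ1→snow] = [90, 90]
r9 m[φ2→wind] = [143640, 40140]
r9 m[φ2→cld] = [456, 184]
r9 m[φ3→snow] = [6, 5]
r9 m[φ4→cld] = [1, 2]
r9 m[φ5→wind] = [3, 5]
r9 m[φ6→sun] = [6, 2]
r9 m[φ7→wind] = [8, 8]
r9 m[φ8→sun] = [2, 1]
r9 m[sprk→φ0] = [1, 1]
r9 m[wind→φ2] = [24, 40]
r9 m[wind→φ5] = [1149120, 321120]
r9 m[wind→φ7] = [430920, 200700]
r9 m[cld→φ0] = [456, 368]
r9 m[cld→φ2] = [3600, 18540]
r9 m[cld→φ4] = [1641600, 1705680]
r9 m[sun→φ1] = [12, 2]
r9 m[sun→φ6] = [786016, 168432]
r9 m[sun→φ8] = [2358048, 336864]
r9 m[snow→φ0] = [540, 450]
r9 m[snow→φ1] = [31344, 24800]
r9 m[snow→φ3] = [470160, 446400]
fixed point reached at round 9
b[cld] = ⊗ incoming = [1641600, 3411360]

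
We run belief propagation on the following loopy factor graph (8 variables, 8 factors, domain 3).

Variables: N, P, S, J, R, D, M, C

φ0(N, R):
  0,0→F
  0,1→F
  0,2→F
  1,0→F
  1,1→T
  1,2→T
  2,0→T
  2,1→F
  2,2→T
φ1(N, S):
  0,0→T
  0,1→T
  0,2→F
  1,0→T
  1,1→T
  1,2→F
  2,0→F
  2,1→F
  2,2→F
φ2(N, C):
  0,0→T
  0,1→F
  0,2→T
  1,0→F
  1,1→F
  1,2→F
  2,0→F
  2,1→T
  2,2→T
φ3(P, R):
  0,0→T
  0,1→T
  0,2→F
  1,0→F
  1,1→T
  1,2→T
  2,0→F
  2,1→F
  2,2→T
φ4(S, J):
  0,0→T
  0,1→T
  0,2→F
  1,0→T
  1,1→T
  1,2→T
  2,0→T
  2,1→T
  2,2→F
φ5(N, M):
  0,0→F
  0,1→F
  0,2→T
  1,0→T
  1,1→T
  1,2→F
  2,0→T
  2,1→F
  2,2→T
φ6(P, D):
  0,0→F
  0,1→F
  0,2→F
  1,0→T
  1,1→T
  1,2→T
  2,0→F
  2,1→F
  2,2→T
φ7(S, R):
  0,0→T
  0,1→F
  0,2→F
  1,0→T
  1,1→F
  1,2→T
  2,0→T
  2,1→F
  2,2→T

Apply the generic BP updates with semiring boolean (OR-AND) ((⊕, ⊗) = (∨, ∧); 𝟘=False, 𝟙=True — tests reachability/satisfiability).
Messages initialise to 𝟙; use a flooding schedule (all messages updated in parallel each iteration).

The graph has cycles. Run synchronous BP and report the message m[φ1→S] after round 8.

init: all messages = 𝟙 over 3 values
r1 m[φ0→N] = [F, T, T]
r1 m[φ0→R] = [T, T, T]
r1 m[φ1→N] = [T, T, F]
r1 m[φ1→S] = [T, T, F]
r1 m[φ2→N] = [T, F, T]
r1 m[φ2→C] = [T, T, T]
r1 m[φ3→P] = [T, T, T]
r1 m[φ3→R] = [T, T, T]
r1 m[φ4→S] = [T, T, T]
r1 m[φ4→J] = [T, T, T]
r1 m[φ5→N] = [T, T, T]
r1 m[φ5→M] = [T, T, T]
r1 m[φ6→P] = [F, T, T]
r1 m[φ6→D] = [T, T, T]
r1 m[φ7→S] = [T, T, T]
r1 m[φ7→R] = [T, F, T]
r1 m[N→φ0] = [T, T, T]
r1 m[N→φ1] = [T, T, T]
r1 m[N→φ2] = [T, T, T]
r1 m[N→φ5] = [T, T, T]
r1 m[P→φ3] = [T, T, T]
r1 m[P→φ6] = [T, T, T]
r1 m[S→φ1] = [T, T, T]
r1 m[S→φ4] = [T, T, T]
r1 m[S→φ7] = [T, T, T]
r1 m[J→φ4] = [T, T, T]
r1 m[R→φ0] = [T, T, T]
r1 m[R→φ3] = [T, T, T]
r1 m[R→φ7] = [T, T, T]
r1 m[D→φ6] = [T, T, T]
r1 m[M→φ5] = [T, T, T]
r1 m[C→φ2] = [T, T, T]
r2 m[φ0→N] = [F, T, T]
r2 m[φ0→R] = [T, T, T]
r2 m[φ1→N] = [T, T, F]
r2 m[φ1→S] = [T, T, F]
r2 m[φ2→N] = [T, F, T]
r2 m[φ2→C] = [T, T, T]
r2 m[φ3→P] = [T, T, T]
r2 m[φ3→R] = [T, T, T]
r2 m[φ4→S] = [T, T, T]
r2 m[φ4→J] = [T, T, T]
r2 m[φ5→N] = [T, T, T]
r2 m[φ5→M] = [T, T, T]
r2 m[φ6→P] = [F, T, T]
r2 m[φ6→D] = [T, T, T]
r2 m[φ7→S] = [T, T, T]
r2 m[φ7→R] = [T, F, T]
r2 m[N→φ0] = [T, F, F]
r2 m[N→φ1] = [F, F, T]
r2 m[N→φ2] = [F, T, F]
r2 m[N→φ5] = [F, F, F]
r2 m[P→φ3] = [F, T, T]
r2 m[P→φ6] = [T, T, T]
r2 m[S→φ1] = [T, T, T]
r2 m[S→φ4] = [T, T, F]
r2 m[S→φ7] = [T, T, F]
r2 m[J→φ4] = [T, T, T]
r2 m[R→φ0] = [T, F, T]
r2 m[R→φ3] = [T, F, T]
r2 m[R→φ7] = [T, T, T]
r2 m[D→φ6] = [T, T, T]
r2 m[M→φ5] = [T, T, T]
r2 m[C→φ2] = [T, T, T]
r3 m[φ0→N] = [F, T, T]
r3 m[φ0→R] = [F, F, F]
r3 m[φ1→N] = [T, T, F]
r3 m[φ1→S] = [F, F, F]
r3 m[φ2→N] = [T, F, T]
r3 m[φ2→C] = [F, F, F]
r3 m[φ3→P] = [T, T, T]
r3 m[φ3→R] = [F, T, T]
r3 m[φ4→S] = [T, T, T]
r3 m[φ4→J] = [T, T, T]
r3 m[φ5→N] = [T, T, T]
r3 m[φ5→M] = [F, F, F]
r3 m[φ6→P] = [F, T, T]
r3 m[φ6→D] = [T, T, T]
r3 m[φ7→S] = [T, T, T]
r3 m[φ7→R] = [T, F, T]
r3 m[N→φ0] = [T, F, F]
r3 m[N→φ1] = [F, F, T]
r3 m[N→φ2] = [F, T, F]
r3 m[N→φ5] = [F, F, F]
r3 m[P→φ3] = [F, T, T]
r3 m[P→φ6] = [T, T, T]
r3 m[S→φ1] = [T, T, T]
r3 m[S→φ4] = [T, T, F]
r3 m[S→φ7] = [T, T, F]
r3 m[J→φ4] = [T, T, T]
r3 m[R→φ0] = [T, F, T]
r3 m[R→φ3] = [T, F, T]
r3 m[R→φ7] = [T, T, T]
r3 m[D→φ6] = [T, T, T]
r3 m[M→φ5] = [T, T, T]
r3 m[C→φ2] = [T, T, T]
r4 m[φ0→N] = [F, T, T]
r4 m[φ0→R] = [F, F, F]
r4 m[φ1→N] = [T, T, F]
r4 m[φ1→S] = [F, F, F]
r4 m[φ2→N] = [T, F, T]
r4 m[φ2→C] = [F, F, F]
r4 m[φ3→P] = [T, T, T]
r4 m[φ3→R] = [F, T, T]
r4 m[φ4→S] = [T, T, T]
r4 m[φ4→J] = [T, T, T]
r4 m[φ5→N] = [T, T, T]
r4 m[φ5→M] = [F, F, F]
r4 m[φ6→P] = [F, T, T]
r4 m[φ6→D] = [T, T, T]
r4 m[φ7→S] = [T, T, T]
r4 m[φ7→R] = [T, F, T]
r4 m[N→φ0] = [T, F, F]
r4 m[N→φ1] = [F, F, T]
r4 m[N→φ2] = [F, T, F]
r4 m[N→φ5] = [F, F, F]
r4 m[P→φ3] = [F, T, T]
r4 m[P→φ6] = [T, T, T]
r4 m[S→φ1] = [T, T, T]
r4 m[S→φ4] = [F, F, F]
r4 m[S→φ7] = [F, F, F]
r4 m[J→φ4] = [T, T, T]
r4 m[R→φ0] = [F, F, T]
r4 m[R→φ3] = [F, F, F]
r4 m[R→φ7] = [F, F, F]
r4 m[D→φ6] = [T, T, T]
r4 m[M→φ5] = [T, T, T]
r4 m[C→φ2] = [T, T, T]
r5 m[φ0→N] = [F, T, T]
r5 m[φ0→R] = [F, F, F]
r5 m[φ1→N] = [T, T, F]
r5 m[φ1→S] = [F, F, F]
r5 m[φ2→N] = [T, F, T]
r5 m[φ2→C] = [F, F, F]
r5 m[φ3→P] = [F, F, F]
r5 m[φ3→R] = [F, T, T]
r5 m[φ4→S] = [T, T, T]
r5 m[φ4→J] = [F, F, F]
r5 m[φ5→N] = [T, T, T]
r5 m[φ5→M] = [F, F, F]
r5 m[φ6→P] = [F, T, T]
r5 m[φ6→D] = [T, T, T]
r5 m[φ7→S] = [F, F, F]
r5 m[φ7→R] = [F, F, F]
r5 m[N→φ0] = [T, F, F]
r5 m[N→φ1] = [F, F, T]
r5 m[N→φ2] = [F, T, F]
r5 m[N→φ5] = [F, F, F]
r5 m[P→φ3] = [F, T, T]
r5 m[P→φ6] = [T, T, T]
r5 m[S→φ1] = [T, T, T]
r5 m[S→φ4] = [F, F, F]
r5 m[S→φ7] = [F, F, F]
r5 m[J→φ4] = [T, T, T]
r5 m[R→φ0] = [F, F, T]
r5 m[R→φ3] = [F, F, F]
r5 m[R→φ7] = [F, F, F]
r5 m[D→φ6] = [T, T, T]
r5 m[M→φ5] = [T, T, T]
r5 m[C→φ2] = [T, T, T]
r6 m[φ0→N] = [F, T, T]
r6 m[φ0→R] = [F, F, F]
r6 m[φ1→N] = [T, T, F]
r6 m[φ1→S] = [F, F, F]
r6 m[φ2→N] = [T, F, T]
r6 m[φ2→C] = [F, F, F]
r6 m[φ3→P] = [F, F, F]
r6 m[φ3→R] = [F, T, T]
r6 m[φ4→S] = [T, T, T]
r6 m[φ4→J] = [F, F, F]
r6 m[φ5→N] = [T, T, T]
r6 m[φ5→M] = [F, F, F]
r6 m[φ6→P] = [F, T, T]
r6 m[φ6→D] = [T, T, T]
r6 m[φ7→S] = [F, F, F]
r6 m[φ7→R] = [F, F, F]
r6 m[N→φ0] = [T, F, F]
r6 m[N→φ1] = [F, F, T]
r6 m[N→φ2] = [F, T, F]
r6 m[N→φ5] = [F, F, F]
r6 m[P→φ3] = [F, T, T]
r6 m[P→φ6] = [F, F, F]
r6 m[S→φ1] = [F, F, F]
r6 m[S→φ4] = [F, F, F]
r6 m[S→φ7] = [F, F, F]
r6 m[J→φ4] = [T, T, T]
r6 m[R→φ0] = [F, F, F]
r6 m[R→φ3] = [F, F, F]
r6 m[R→φ7] = [F, F, F]
r6 m[D→φ6] = [T, T, T]
r6 m[M→φ5] = [T, T, T]
r6 m[C→φ2] = [T, T, T]
r7 m[φ0→N] = [F, F, F]
r7 m[φ0→R] = [F, F, F]
r7 m[φ1→N] = [F, F, F]
r7 m[φ1→S] = [F, F, F]
r7 m[φ2→N] = [T, F, T]
r7 m[φ2→C] = [F, F, F]
r7 m[φ3→P] = [F, F, F]
r7 m[φ3→R] = [F, T, T]
r7 m[φ4→S] = [T, T, T]
r7 m[φ4→J] = [F, F, F]
r7 m[φ5→N] = [T, T, T]
r7 m[φ5→M] = [F, F, F]
r7 m[φ6→P] = [F, T, T]
r7 m[φ6→D] = [F, F, F]
r7 m[φ7→S] = [F, F, F]
r7 m[φ7→R] = [F, F, F]
r7 m[N→φ0] = [T, F, F]
r7 m[N→φ1] = [F, F, T]
r7 m[N→φ2] = [F, T, F]
r7 m[N→φ5] = [F, F, F]
r7 m[P→φ3] = [F, T, T]
r7 m[P→φ6] = [F, F, F]
r7 m[S→φ1] = [F, F, F]
r7 m[S→φ4] = [F, F, F]
r7 m[S→φ7] = [F, F, F]
r7 m[J→φ4] = [T, T, T]
r7 m[R→φ0] = [F, F, F]
r7 m[R→φ3] = [F, F, F]
r7 m[R→φ7] = [F, F, F]
r7 m[D→φ6] = [T, T, T]
r7 m[M→φ5] = [T, T, T]
r7 m[C→φ2] = [T, T, T]
r8 m[φ0→N] = [F, F, F]
r8 m[φ0→R] = [F, F, F]
r8 m[φ1→N] = [F, F, F]
r8 m[φ1→S] = [F, F, F]
r8 m[φ2→N] = [T, F, T]
r8 m[φ2→C] = [F, F, F]
r8 m[φ3→P] = [F, F, F]
r8 m[φ3→R] = [F, T, T]
r8 m[φ4→S] = [T, T, T]
r8 m[φ4→J] = [F, F, F]
r8 m[φ5→N] = [T, T, T]
r8 m[φ5→M] = [F, F, F]
r8 m[φ6→P] = [F, T, T]
r8 m[φ6→D] = [F, F, F]
r8 m[φ7→S] = [F, F, F]
r8 m[φ7→R] = [F, F, F]
r8 m[N→φ0] = [F, F, F]
r8 m[N→φ1] = [F, F, F]
r8 m[N→φ2] = [F, F, F]
r8 m[N→φ5] = [F, F, F]
r8 m[P→φ3] = [F, T, T]
r8 m[P→φ6] = [F, F, F]
r8 m[S→φ1] = [F, F, F]
r8 m[S→φ4] = [F, F, F]
r8 m[S→φ7] = [F, F, F]
r8 m[J→φ4] = [T, T, T]
r8 m[R→φ0] = [F, F, F]
r8 m[R→φ3] = [F, F, F]
r8 m[R→φ7] = [F, F, F]
r8 m[D→φ6] = [T, T, T]
r8 m[M→φ5] = [T, T, T]
r8 m[C→φ2] = [T, T, T]

message @ round 8 = [F, F, F]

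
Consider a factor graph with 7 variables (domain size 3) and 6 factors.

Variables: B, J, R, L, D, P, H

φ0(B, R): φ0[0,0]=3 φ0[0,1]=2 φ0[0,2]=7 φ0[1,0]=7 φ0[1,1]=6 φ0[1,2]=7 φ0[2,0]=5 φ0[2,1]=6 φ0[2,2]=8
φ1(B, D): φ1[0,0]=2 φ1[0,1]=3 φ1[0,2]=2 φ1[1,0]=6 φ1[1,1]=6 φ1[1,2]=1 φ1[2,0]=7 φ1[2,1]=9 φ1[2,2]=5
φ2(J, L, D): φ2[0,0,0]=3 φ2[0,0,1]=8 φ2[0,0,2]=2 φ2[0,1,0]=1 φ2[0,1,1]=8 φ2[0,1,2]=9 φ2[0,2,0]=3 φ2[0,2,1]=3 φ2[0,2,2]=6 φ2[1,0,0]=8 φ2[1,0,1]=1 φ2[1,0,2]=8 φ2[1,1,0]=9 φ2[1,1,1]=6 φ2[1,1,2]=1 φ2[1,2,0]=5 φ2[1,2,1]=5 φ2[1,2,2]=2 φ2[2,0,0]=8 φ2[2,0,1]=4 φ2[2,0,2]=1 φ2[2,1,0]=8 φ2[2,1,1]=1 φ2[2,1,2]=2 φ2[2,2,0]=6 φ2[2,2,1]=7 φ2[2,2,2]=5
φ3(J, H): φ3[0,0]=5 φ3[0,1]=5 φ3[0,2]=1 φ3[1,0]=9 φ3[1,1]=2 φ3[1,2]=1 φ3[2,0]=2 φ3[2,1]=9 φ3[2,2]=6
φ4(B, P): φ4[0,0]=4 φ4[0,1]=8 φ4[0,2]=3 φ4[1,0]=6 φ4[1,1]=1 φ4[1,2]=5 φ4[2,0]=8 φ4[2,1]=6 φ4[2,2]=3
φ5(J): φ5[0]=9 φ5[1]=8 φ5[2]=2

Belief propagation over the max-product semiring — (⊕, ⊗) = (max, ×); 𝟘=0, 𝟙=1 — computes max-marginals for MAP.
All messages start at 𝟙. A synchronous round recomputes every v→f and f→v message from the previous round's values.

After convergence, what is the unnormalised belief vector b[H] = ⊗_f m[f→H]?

b[H] = [290304, 207360, 48384]

init: all messages = 𝟙 over 3 values
r1 m[φ0→B] = [7, 7, 8]
r1 m[φ0→R] = [7, 6, 8]
r1 m[φ1→B] = [3, 6, 9]
r1 m[φ1→D] = [7, 9, 5]
r1 m[φ2→J] = [9, 9, 8]
r1 m[φ2→L] = [8, 9, 7]
r1 m[φ2→D] = [9, 8, 9]
r1 m[φ3→J] = [5, 9, 9]
r1 m[φ3→H] = [9, 9, 6]
r1 m[φ4→B] = [8, 6, 8]
r1 m[φ4→P] = [8, 8, 5]
r1 m[φ5→J] = [9, 8, 2]
r1 m[B→φ0] = [1, 1, 1]
r1 m[B→φ1] = [1, 1, 1]
r1 m[B→φ4] = [1, 1, 1]
r1 m[J→φ2] = [1, 1, 1]
r1 m[J→φ3] = [1, 1, 1]
r1 m[J→φ5] = [1, 1, 1]
r1 m[R→φ0] = [1, 1, 1]
r1 m[L→φ2] = [1, 1, 1]
r1 m[D→φ1] = [1, 1, 1]
r1 m[D→φ2] = [1, 1, 1]
r1 m[P→φ4] = [1, 1, 1]
r1 m[H→φ3] = [1, 1, 1]
r2 m[φ0→B] = [7, 7, 8]
r2 m[φ0→R] = [7, 6, 8]
r2 m[φ1→B] = [3, 6, 9]
r2 m[φ1→D] = [7, 9, 5]
r2 m[φ2→J] = [9, 9, 8]
r2 m[φ2→L] = [8, 9, 7]
r2 m[φ2→D] = [9, 8, 9]
r2 m[φ3→J] = [5, 9, 9]
r2 m[φ3→H] = [9, 9, 6]
r2 m[φ4→B] = [8, 6, 8]
r2 m[φ4→P] = [8, 8, 5]
r2 m[φ5→J] = [9, 8, 2]
r2 m[B→φ0] = [24, 36, 72]
r2 m[B→φ1] = [56, 42, 64]
r2 m[B→φ4] = [21, 42, 72]
r2 m[J→φ2] = [45, 72, 18]
r2 m[J→φ3] = [81, 72, 16]
r2 m[J→φ5] = [45, 81, 72]
r2 m[R→φ0] = [1, 1, 1]
r2 m[L→φ2] = [1, 1, 1]
r2 m[D→φ1] = [9, 8, 9]
r2 m[D→φ2] = [7, 9, 5]
r2 m[P→φ4] = [1, 1, 1]
r2 m[H→φ3] = [1, 1, 1]
r3 m[φ0→B] = [7, 7, 8]
r3 m[φ0→R] = [360, 432, 576]
r3 m[φ1→B] = [24, 54, 72]
r3 m[φ1→D] = [448, 576, 320]
r3 m[φ2→J] = [72, 63, 63]
r3 m[φ2→L] = [4032, 4536, 3240]
r3 m[φ2→D] = [648, 432, 576]
r3 m[φ3→J] = [5, 9, 9]
r3 m[φ3→H] = [648, 405, 96]
r3 m[φ4→B] = [8, 6, 8]
r3 m[φ4→P] = [576, 432, 216]
r3 m[φ5→J] = [9, 8, 2]
r3 m[B→φ0] = [24, 36, 72]
r3 m[B→φ1] = [56, 42, 64]
r3 m[B→φ4] = [21, 42, 72]
r3 m[J→φ2] = [45, 72, 18]
r3 m[J→φ3] = [81, 72, 16]
r3 m[J→φ5] = [45, 81, 72]
r3 m[R→φ0] = [1, 1, 1]
r3 m[L→φ2] = [1, 1, 1]
r3 m[D→φ1] = [9, 8, 9]
r3 m[D→φ2] = [7, 9, 5]
r3 m[P→φ4] = [1, 1, 1]
r3 m[H→φ3] = [1, 1, 1]
r4 m[φ0→B] = [7, 7, 8]
r4 m[φ0→R] = [360, 432, 576]
r4 m[φ1→B] = [24, 54, 72]
r4 m[φ1→D] = [448, 576, 320]
r4 m[φ2→J] = [72, 63, 63]
r4 m[φ2→L] = [4032, 4536, 3240]
r4 m[φ2→D] = [648, 432, 576]
r4 m[φ3→J] = [5, 9, 9]
r4 m[φ3→H] = [648, 405, 96]
r4 m[φ4→B] = [8, 6, 8]
r4 m[φ4→P] = [576, 432, 216]
r4 m[φ5→J] = [9, 8, 2]
r4 m[B→φ0] = [192, 324, 576]
r4 m[B→φ1] = [56, 42, 64]
r4 m[B→φ4] = [168, 378, 576]
r4 m[J→φ2] = [45, 72, 18]
r4 m[J→φ3] = [648, 504, 126]
r4 m[J→φ5] = [360, 567, 567]
r4 m[R→φ0] = [1, 1, 1]
r4 m[L→φ2] = [1, 1, 1]
r4 m[D→φ1] = [648, 432, 576]
r4 m[D→φ2] = [448, 576, 320]
r4 m[P→φ4] = [1, 1, 1]
r4 m[H→φ3] = [1, 1, 1]
r5 m[φ0→B] = [7, 7, 8]
r5 m[φ0→R] = [2880, 3456, 4608]
r5 m[φ1→B] = [1296, 3888, 4536]
r5 m[φ1→D] = [448, 576, 320]
r5 m[φ2→J] = [4608, 4032, 4032]
r5 m[φ2→L] = [258048, 290304, 207360]
r5 m[φ2→D] = [648, 432, 576]
r5 m[φ3→J] = [5, 9, 9]
r5 m[φ3→H] = [4536, 3240, 756]
r5 m[φ4→B] = [8, 6, 8]
r5 m[φ4→P] = [4608, 3456, 1890]
r5 m[φ5→J] = [9, 8, 2]
r5 m[B→φ0] = [192, 324, 576]
r5 m[B→φ1] = [56, 42, 64]
r5 m[B→φ4] = [168, 378, 576]
r5 m[J→φ2] = [45, 72, 18]
r5 m[J→φ3] = [648, 504, 126]
r5 m[J→φ5] = [360, 567, 567]
r5 m[R→φ0] = [1, 1, 1]
r5 m[L→φ2] = [1, 1, 1]
r5 m[D→φ1] = [648, 432, 576]
r5 m[D→φ2] = [448, 576, 320]
r5 m[P→φ4] = [1, 1, 1]
r5 m[H→φ3] = [1, 1, 1]
r6 m[φ0→B] = [7, 7, 8]
r6 m[φ0→R] = [2880, 3456, 4608]
r6 m[φ1→B] = [1296, 3888, 4536]
r6 m[φ1→D] = [448, 576, 320]
r6 m[φ2→J] = [4608, 4032, 4032]
r6 m[φ2→L] = [258048, 290304, 207360]
r6 m[φ2→D] = [648, 432, 576]
r6 m[φ3→J] = [5, 9, 9]
r6 m[φ3→H] = [4536, 3240, 756]
r6 m[φ4→B] = [8, 6, 8]
r6 m[φ4→P] = [4608, 3456, 1890]
r6 m[φ5→J] = [9, 8, 2]
r6 m[B→φ0] = [10368, 23328, 36288]
r6 m[B→φ1] = [56, 42, 64]
r6 m[B→φ4] = [9072, 27216, 36288]
r6 m[J→φ2] = [45, 72, 18]
r6 m[J→φ3] = [41472, 32256, 8064]
r6 m[J→φ5] = [23040, 36288, 36288]
r6 m[R→φ0] = [1, 1, 1]
r6 m[L→φ2] = [1, 1, 1]
r6 m[D→φ1] = [648, 432, 576]
r6 m[D→φ2] = [448, 576, 320]
r6 m[P→φ4] = [1, 1, 1]
r6 m[H→φ3] = [1, 1, 1]
r7 m[φ0→B] = [7, 7, 8]
r7 m[φ0→R] = [181440, 217728, 290304]
r7 m[φ1→B] = [1296, 3888, 4536]
r7 m[φ1→D] = [448, 576, 320]
r7 m[φ2→J] = [4608, 4032, 4032]
r7 m[φ2→L] = [258048, 290304, 207360]
r7 m[φ2→D] = [648, 432, 576]
r7 m[φ3→J] = [5, 9, 9]
r7 m[φ3→H] = [290304, 207360, 48384]
r7 m[φ4→B] = [8, 6, 8]
r7 m[φ4→P] = [290304, 217728, 136080]
r7 m[φ5→J] = [9, 8, 2]
r7 m[B→φ0] = [10368, 23328, 36288]
r7 m[B→φ1] = [56, 42, 64]
r7 m[B→φ4] = [9072, 27216, 36288]
r7 m[J→φ2] = [45, 72, 18]
r7 m[J→φ3] = [41472, 32256, 8064]
r7 m[J→φ5] = [23040, 36288, 36288]
r7 m[R→φ0] = [1, 1, 1]
r7 m[L→φ2] = [1, 1, 1]
r7 m[D→φ1] = [648, 432, 576]
r7 m[D→φ2] = [448, 576, 320]
r7 m[P→φ4] = [1, 1, 1]
r7 m[H→φ3] = [1, 1, 1]
r8 m[φ0→B] = [7, 7, 8]
r8 m[φ0→R] = [181440, 217728, 290304]
r8 m[φ1→B] = [1296, 3888, 4536]
r8 m[φ1→D] = [448, 576, 320]
r8 m[φ2→J] = [4608, 4032, 4032]
r8 m[φ2→L] = [258048, 290304, 207360]
r8 m[φ2→D] = [648, 432, 576]
r8 m[φ3→J] = [5, 9, 9]
r8 m[φ3→H] = [290304, 207360, 48384]
r8 m[φ4→B] = [8, 6, 8]
r8 m[φ4→P] = [290304, 217728, 136080]
r8 m[φ5→J] = [9, 8, 2]
r8 m[B→φ0] = [10368, 23328, 36288]
r8 m[B→φ1] = [56, 42, 64]
r8 m[B→φ4] = [9072, 27216, 36288]
r8 m[J→φ2] = [45, 72, 18]
r8 m[J→φ3] = [41472, 32256, 8064]
r8 m[J→φ5] = [23040, 36288, 36288]
r8 m[R→φ0] = [1, 1, 1]
r8 m[L→φ2] = [1, 1, 1]
r8 m[D→φ1] = [648, 432, 576]
r8 m[D→φ2] = [448, 576, 320]
r8 m[P→φ4] = [1, 1, 1]
r8 m[H→φ3] = [1, 1, 1]
fixed point reached at round 8
b[H] = ⊗ incoming = [290304, 207360, 48384]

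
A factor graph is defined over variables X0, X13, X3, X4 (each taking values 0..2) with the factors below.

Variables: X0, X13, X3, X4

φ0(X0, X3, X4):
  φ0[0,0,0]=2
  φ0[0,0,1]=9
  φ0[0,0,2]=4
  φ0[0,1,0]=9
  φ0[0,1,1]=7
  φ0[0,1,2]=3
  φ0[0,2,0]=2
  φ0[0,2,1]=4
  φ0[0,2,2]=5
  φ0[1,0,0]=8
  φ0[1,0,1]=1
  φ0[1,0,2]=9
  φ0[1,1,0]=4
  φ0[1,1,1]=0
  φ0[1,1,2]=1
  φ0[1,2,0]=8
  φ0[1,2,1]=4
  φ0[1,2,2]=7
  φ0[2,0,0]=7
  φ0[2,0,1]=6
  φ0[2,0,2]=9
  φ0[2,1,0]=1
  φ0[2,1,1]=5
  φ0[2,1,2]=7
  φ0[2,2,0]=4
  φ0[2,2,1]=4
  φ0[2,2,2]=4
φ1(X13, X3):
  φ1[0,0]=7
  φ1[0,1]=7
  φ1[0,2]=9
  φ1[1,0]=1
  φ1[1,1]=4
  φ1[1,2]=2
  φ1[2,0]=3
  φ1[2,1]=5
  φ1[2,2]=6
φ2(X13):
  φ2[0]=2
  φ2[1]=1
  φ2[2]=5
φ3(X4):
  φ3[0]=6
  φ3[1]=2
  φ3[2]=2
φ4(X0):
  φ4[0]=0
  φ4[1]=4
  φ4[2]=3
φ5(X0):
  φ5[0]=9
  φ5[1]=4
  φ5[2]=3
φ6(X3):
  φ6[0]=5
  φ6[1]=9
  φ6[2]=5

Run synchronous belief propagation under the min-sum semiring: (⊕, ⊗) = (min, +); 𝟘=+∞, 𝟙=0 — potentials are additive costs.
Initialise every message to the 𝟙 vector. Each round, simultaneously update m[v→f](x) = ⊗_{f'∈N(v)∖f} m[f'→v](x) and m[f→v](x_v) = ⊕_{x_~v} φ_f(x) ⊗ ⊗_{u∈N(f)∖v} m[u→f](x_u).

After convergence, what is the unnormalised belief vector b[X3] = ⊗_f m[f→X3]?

b[X3] = [18, 24, 20]

init: all messages = 𝟙 over 3 values
r1 m[φ0→X0] = [2, 0, 1]
r1 m[φ0→X3] = [1, 0, 2]
r1 m[φ0→X4] = [1, 0, 1]
r1 m[φ1→X13] = [7, 1, 3]
r1 m[φ1→X3] = [1, 4, 2]
r1 m[φ2→X13] = [2, 1, 5]
r1 m[φ3→X4] = [6, 2, 2]
r1 m[φ4→X0] = [0, 4, 3]
r1 m[φ5→X0] = [9, 4, 3]
r1 m[φ6→X3] = [5, 9, 5]
r1 m[X0→φ0] = [0, 0, 0]
r1 m[X0→φ4] = [0, 0, 0]
r1 m[X0→φ5] = [0, 0, 0]
r1 m[X13→φ1] = [0, 0, 0]
r1 m[X13→φ2] = [0, 0, 0]
r1 m[X3→φ0] = [0, 0, 0]
r1 m[X3→φ1] = [0, 0, 0]
r1 m[X3→φ6] = [0, 0, 0]
r1 m[X4→φ0] = [0, 0, 0]
r1 m[X4→φ3] = [0, 0, 0]
r2 m[φ0→X0] = [2, 0, 1]
r2 m[φ0→X3] = [1, 0, 2]
r2 m[φ0→X4] = [1, 0, 1]
r2 m[φ1→X13] = [7, 1, 3]
r2 m[φ1→X3] = [1, 4, 2]
r2 m[φ2→X13] = [2, 1, 5]
r2 m[φ3→X4] = [6, 2, 2]
r2 m[φ4→X0] = [0, 4, 3]
r2 m[φ5→X0] = [9, 4, 3]
r2 m[φ6→X3] = [5, 9, 5]
r2 m[X0→φ0] = [9, 8, 6]
r2 m[X0→φ4] = [11, 4, 4]
r2 m[X0→φ5] = [2, 4, 4]
r2 m[X13→φ1] = [2, 1, 5]
r2 m[X13→φ2] = [7, 1, 3]
r2 m[X3→φ0] = [6, 13, 7]
r2 m[X3→φ1] = [6, 9, 7]
r2 m[X3→φ6] = [2, 4, 4]
r2 m[X4→φ0] = [6, 2, 2]
r2 m[X4→φ3] = [1, 0, 1]
r3 m[φ0→X0] = [12, 9, 13]
r3 m[φ0→X3] = [11, 10, 12]
r3 m[φ0→X4] = [17, 15, 17]
r3 m[φ1→X13] = [13, 7, 9]
r3 m[φ1→X3] = [2, 5, 3]
r3 m[φ2→X13] = [2, 1, 5]
r3 m[φ3→X4] = [6, 2, 2]
r3 m[φ4→X0] = [0, 4, 3]
r3 m[φ5→X0] = [9, 4, 3]
r3 m[φ6→X3] = [5, 9, 5]
r3 m[X0→φ0] = [9, 8, 6]
r3 m[X0→φ4] = [11, 4, 4]
r3 m[X0→φ5] = [2, 4, 4]
r3 m[X13→φ1] = [2, 1, 5]
r3 m[X13→φ2] = [7, 1, 3]
r3 m[X3→φ0] = [6, 13, 7]
r3 m[X3→φ1] = [6, 9, 7]
r3 m[X3→φ6] = [2, 4, 4]
r3 m[X4→φ0] = [6, 2, 2]
r3 m[X4→φ3] = [1, 0, 1]
r4 m[φ0→X0] = [12, 9, 13]
r4 m[φ0→X3] = [11, 10, 12]
r4 m[φ0→X4] = [17, 15, 17]
r4 m[φ1→X13] = [13, 7, 9]
r4 m[φ1→X3] = [2, 5, 3]
r4 m[φ2→X13] = [2, 1, 5]
r4 m[φ3→X4] = [6, 2, 2]
r4 m[φ4→X0] = [0, 4, 3]
r4 m[φ5→X0] = [9, 4, 3]
r4 m[φ6→X3] = [5, 9, 5]
r4 m[X0→φ0] = [9, 8, 6]
r4 m[X0→φ4] = [21, 13, 16]
r4 m[X0→φ5] = [12, 13, 16]
r4 m[X13→φ1] = [2, 1, 5]
r4 m[X13→φ2] = [13, 7, 9]
r4 m[X3→φ0] = [7, 14, 8]
r4 m[X3→φ1] = [16, 19, 17]
r4 m[X3→φ6] = [13, 15, 15]
r4 m[X4→φ0] = [6, 2, 2]
r4 m[X4→φ3] = [17, 15, 17]
r5 m[φ0→X0] = [13, 10, 14]
r5 m[φ0→X3] = [11, 10, 12]
r5 m[φ0→X4] = [18, 16, 18]
r5 m[φ1→X13] = [23, 17, 19]
r5 m[φ1→X3] = [2, 5, 3]
r5 m[φ2→X13] = [2, 1, 5]
r5 m[φ3→X4] = [6, 2, 2]
r5 m[φ4→X0] = [0, 4, 3]
r5 m[φ5→X0] = [9, 4, 3]
r5 m[φ6→X3] = [5, 9, 5]
r5 m[X0→φ0] = [9, 8, 6]
r5 m[X0→φ4] = [21, 13, 16]
r5 m[X0→φ5] = [12, 13, 16]
r5 m[X13→φ1] = [2, 1, 5]
r5 m[X13→φ2] = [13, 7, 9]
r5 m[X3→φ0] = [7, 14, 8]
r5 m[X3→φ1] = [16, 19, 17]
r5 m[X3→φ6] = [13, 15, 15]
r5 m[X4→φ0] = [6, 2, 2]
r5 m[X4→φ3] = [17, 15, 17]
r6 m[φ0→X0] = [13, 10, 14]
r6 m[φ0→X3] = [11, 10, 12]
r6 m[φ0→X4] = [18, 16, 18]
r6 m[φ1→X13] = [23, 17, 19]
r6 m[φ1→X3] = [2, 5, 3]
r6 m[φ2→X13] = [2, 1, 5]
r6 m[φ3→X4] = [6, 2, 2]
r6 m[φ4→X0] = [0, 4, 3]
r6 m[φ5→X0] = [9, 4, 3]
r6 m[φ6→X3] = [5, 9, 5]
r6 m[X0→φ0] = [9, 8, 6]
r6 m[X0→φ4] = [22, 14, 17]
r6 m[X0→φ5] = [13, 14, 17]
r6 m[X13→φ1] = [2, 1, 5]
r6 m[X13→φ2] = [23, 17, 19]
r6 m[X3→φ0] = [7, 14, 8]
r6 m[X3→φ1] = [16, 19, 17]
r6 m[X3→φ6] = [13, 15, 15]
r6 m[X4→φ0] = [6, 2, 2]
r6 m[X4→φ3] = [18, 16, 18]
r7 m[φ0→X0] = [13, 10, 14]
r7 m[φ0→X3] = [11, 10, 12]
r7 m[φ0→X4] = [18, 16, 18]
r7 m[φ1→X13] = [23, 17, 19]
r7 m[φ1→X3] = [2, 5, 3]
r7 m[φ2→X13] = [2, 1, 5]
r7 m[φ3→X4] = [6, 2, 2]
r7 m[φ4→X0] = [0, 4, 3]
r7 m[φ5→X0] = [9, 4, 3]
r7 m[φ6→X3] = [5, 9, 5]
r7 m[X0→φ0] = [9, 8, 6]
r7 m[X0→φ4] = [22, 14, 17]
r7 m[X0→φ5] = [13, 14, 17]
r7 m[X13→φ1] = [2, 1, 5]
r7 m[X13→φ2] = [23, 17, 19]
r7 m[X3→φ0] = [7, 14, 8]
r7 m[X3→φ1] = [16, 19, 17]
r7 m[X3→φ6] = [13, 15, 15]
r7 m[X4→φ0] = [6, 2, 2]
r7 m[X4→φ3] = [18, 16, 18]
fixed point reached at round 7
b[X3] = ⊗ incoming = [18, 24, 20]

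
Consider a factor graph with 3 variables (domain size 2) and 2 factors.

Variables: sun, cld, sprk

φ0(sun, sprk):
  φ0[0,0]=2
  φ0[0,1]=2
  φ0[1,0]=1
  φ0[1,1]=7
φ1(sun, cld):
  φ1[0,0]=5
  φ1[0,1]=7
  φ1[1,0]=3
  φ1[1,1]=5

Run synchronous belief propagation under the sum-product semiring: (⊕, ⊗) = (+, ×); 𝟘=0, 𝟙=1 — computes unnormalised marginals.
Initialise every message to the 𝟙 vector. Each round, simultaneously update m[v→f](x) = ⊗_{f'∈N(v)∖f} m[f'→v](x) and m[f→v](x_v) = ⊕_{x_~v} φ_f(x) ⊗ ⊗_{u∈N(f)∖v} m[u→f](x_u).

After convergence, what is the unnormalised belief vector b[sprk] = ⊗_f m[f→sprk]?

init: all messages = 𝟙 over 2 values
r1 m[φ0→sun] = [4, 8]
r1 m[φ0→sprk] = [3, 9]
r1 m[φ1→sun] = [12, 8]
r1 m[φ1→cld] = [8, 12]
r1 m[sun→φ0] = [1, 1]
r1 m[sun→φ1] = [1, 1]
r1 m[cld→φ1] = [1, 1]
r1 m[sprk→φ0] = [1, 1]
r2 m[φ0→sun] = [4, 8]
r2 m[φ0→sprk] = [3, 9]
r2 m[φ1→sun] = [12, 8]
r2 m[φ1→cld] = [8, 12]
r2 m[sun→φ0] = [12, 8]
r2 m[sun→φ1] = [4, 8]
r2 m[cld→φ1] = [1, 1]
r2 m[sprk→φ0] = [1, 1]
r3 m[φ0→sun] = [4, 8]
r3 m[φ0→sprk] = [32, 80]
r3 m[φ1→sun] = [12, 8]
r3 m[φ1→cld] = [44, 68]
r3 m[sun→φ0] = [12, 8]
r3 m[sun→φ1] = [4, 8]
r3 m[cld→φ1] = [1, 1]
r3 m[sprk→φ0] = [1, 1]
r4 m[φ0→sun] = [4, 8]
r4 m[φ0→sprk] = [32, 80]
r4 m[φ1→sun] = [12, 8]
r4 m[φ1→cld] = [44, 68]
r4 m[sun→φ0] = [12, 8]
r4 m[sun→φ1] = [4, 8]
r4 m[cld→φ1] = [1, 1]
r4 m[sprk→φ0] = [1, 1]
fixed point reached at round 4
b[sprk] = ⊗ incoming = [32, 80]

b[sprk] = [32, 80]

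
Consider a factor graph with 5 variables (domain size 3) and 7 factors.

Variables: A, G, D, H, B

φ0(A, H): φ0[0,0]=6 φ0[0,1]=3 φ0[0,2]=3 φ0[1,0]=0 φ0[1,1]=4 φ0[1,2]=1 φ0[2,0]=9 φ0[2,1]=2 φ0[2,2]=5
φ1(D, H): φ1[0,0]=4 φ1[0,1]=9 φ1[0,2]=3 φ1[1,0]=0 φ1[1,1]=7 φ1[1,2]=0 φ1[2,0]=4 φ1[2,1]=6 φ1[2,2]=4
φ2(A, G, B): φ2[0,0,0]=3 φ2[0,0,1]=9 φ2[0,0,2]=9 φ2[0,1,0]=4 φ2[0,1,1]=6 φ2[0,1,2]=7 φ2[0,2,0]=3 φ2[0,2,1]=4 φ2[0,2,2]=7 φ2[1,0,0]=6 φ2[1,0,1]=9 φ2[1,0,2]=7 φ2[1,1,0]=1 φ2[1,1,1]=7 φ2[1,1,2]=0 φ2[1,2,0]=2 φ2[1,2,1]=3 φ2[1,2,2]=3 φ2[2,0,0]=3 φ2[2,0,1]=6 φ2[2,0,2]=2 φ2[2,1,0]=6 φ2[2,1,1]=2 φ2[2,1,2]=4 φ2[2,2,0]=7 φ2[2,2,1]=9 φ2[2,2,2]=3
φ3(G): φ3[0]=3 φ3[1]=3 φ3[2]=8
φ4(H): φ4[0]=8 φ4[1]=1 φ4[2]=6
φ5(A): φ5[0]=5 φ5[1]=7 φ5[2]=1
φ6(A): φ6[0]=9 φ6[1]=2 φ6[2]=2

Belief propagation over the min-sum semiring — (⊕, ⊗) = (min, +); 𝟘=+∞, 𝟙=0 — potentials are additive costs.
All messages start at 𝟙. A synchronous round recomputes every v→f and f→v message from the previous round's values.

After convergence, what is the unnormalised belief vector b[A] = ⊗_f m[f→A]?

b[A] = [29, 19, 17]

init: all messages = 𝟙 over 3 values
r1 m[φ0→A] = [3, 0, 2]
r1 m[φ0→H] = [0, 2, 1]
r1 m[φ1→D] = [3, 0, 4]
r1 m[φ1→H] = [0, 6, 0]
r1 m[φ2→A] = [3, 0, 2]
r1 m[φ2→G] = [2, 0, 2]
r1 m[φ2→B] = [1, 2, 0]
r1 m[φ3→G] = [3, 3, 8]
r1 m[φ4→H] = [8, 1, 6]
r1 m[φ5→A] = [5, 7, 1]
r1 m[φ6→A] = [9, 2, 2]
r1 m[A→φ0] = [0, 0, 0]
r1 m[A→φ2] = [0, 0, 0]
r1 m[A→φ5] = [0, 0, 0]
r1 m[A→φ6] = [0, 0, 0]
r1 m[G→φ2] = [0, 0, 0]
r1 m[G→φ3] = [0, 0, 0]
r1 m[D→φ1] = [0, 0, 0]
r1 m[H→φ0] = [0, 0, 0]
r1 m[H→φ1] = [0, 0, 0]
r1 m[H→φ4] = [0, 0, 0]
r1 m[B→φ2] = [0, 0, 0]
r2 m[φ0→A] = [3, 0, 2]
r2 m[φ0→H] = [0, 2, 1]
r2 m[φ1→D] = [3, 0, 4]
r2 m[φ1→H] = [0, 6, 0]
r2 m[φ2→A] = [3, 0, 2]
r2 m[φ2→G] = [2, 0, 2]
r2 m[φ2→B] = [1, 2, 0]
r2 m[φ3→G] = [3, 3, 8]
r2 m[φ4→H] = [8, 1, 6]
r2 m[φ5→A] = [5, 7, 1]
r2 m[φ6→A] = [9, 2, 2]
r2 m[A→φ0] = [17, 9, 5]
r2 m[A→φ2] = [17, 9, 5]
r2 m[A→φ5] = [15, 2, 6]
r2 m[A→φ6] = [11, 7, 5]
r2 m[G→φ2] = [3, 3, 8]
r2 m[G→φ3] = [2, 0, 2]
r2 m[D→φ1] = [0, 0, 0]
r2 m[H→φ0] = [8, 7, 6]
r2 m[H→φ1] = [8, 3, 7]
r2 m[H→φ4] = [0, 8, 1]
r2 m[B→φ2] = [0, 0, 0]
r3 m[φ0→A] = [9, 7, 9]
r3 m[φ0→H] = [9, 7, 10]
r3 m[φ1→D] = [10, 7, 9]
r3 m[φ1→H] = [0, 6, 0]
r3 m[φ2→A] = [6, 3, 5]
r3 m[φ2→G] = [7, 7, 8]
r3 m[φ2→B] = [11, 10, 10]
r3 m[φ3→G] = [3, 3, 8]
r3 m[φ4→H] = [8, 1, 6]
r3 m[φ5→A] = [5, 7, 1]
r3 m[φ6→A] = [9, 2, 2]
r3 m[A→φ0] = [17, 9, 5]
r3 m[A→φ2] = [17, 9, 5]
r3 m[A→φ5] = [15, 2, 6]
r3 m[A→φ6] = [11, 7, 5]
r3 m[G→φ2] = [3, 3, 8]
r3 m[G→φ3] = [2, 0, 2]
r3 m[D→φ1] = [0, 0, 0]
r3 m[H→φ0] = [8, 7, 6]
r3 m[H→φ1] = [8, 3, 7]
r3 m[H→φ4] = [0, 8, 1]
r3 m[B→φ2] = [0, 0, 0]
r4 m[φ0→A] = [9, 7, 9]
r4 m[φ0→H] = [9, 7, 10]
r4 m[φ1→D] = [10, 7, 9]
r4 m[φ1→H] = [0, 6, 0]
r4 m[φ2→A] = [6, 3, 5]
r4 m[φ2→G] = [7, 7, 8]
r4 m[φ2→B] = [11, 10, 10]
r4 m[φ3→G] = [3, 3, 8]
r4 m[φ4→H] = [8, 1, 6]
r4 m[φ5→A] = [5, 7, 1]
r4 m[φ6→A] = [9, 2, 2]
r4 m[A→φ0] = [20, 12, 8]
r4 m[A→φ2] = [23, 16, 12]
r4 m[A→φ5] = [24, 12, 16]
r4 m[A→φ6] = [20, 17, 15]
r4 m[G→φ2] = [3, 3, 8]
r4 m[G→φ3] = [7, 7, 8]
r4 m[D→φ1] = [0, 0, 0]
r4 m[H→φ0] = [8, 7, 6]
r4 m[H→φ1] = [17, 8, 16]
r4 m[H→φ4] = [9, 13, 10]
r4 m[B→φ2] = [0, 0, 0]
r5 m[φ0→A] = [9, 7, 9]
r5 m[φ0→H] = [12, 10, 13]
r5 m[φ1→D] = [17, 15, 14]
r5 m[φ1→H] = [0, 6, 0]
r5 m[φ2→A] = [6, 3, 5]
r5 m[φ2→G] = [14, 14, 15]
r5 m[φ2→B] = [18, 17, 17]
r5 m[φ3→G] = [3, 3, 8]
r5 m[φ4→H] = [8, 1, 6]
r5 m[φ5→A] = [5, 7, 1]
r5 m[φ6→A] = [9, 2, 2]
r5 m[A→φ0] = [20, 12, 8]
r5 m[A→φ2] = [23, 16, 12]
r5 m[A→φ5] = [24, 12, 16]
r5 m[A→φ6] = [20, 17, 15]
r5 m[G→φ2] = [3, 3, 8]
r5 m[G→φ3] = [7, 7, 8]
r5 m[D→φ1] = [0, 0, 0]
r5 m[H→φ0] = [8, 7, 6]
r5 m[H→φ1] = [17, 8, 16]
r5 m[H→φ4] = [9, 13, 10]
r5 m[B→φ2] = [0, 0, 0]
r6 m[φ0→A] = [9, 7, 9]
r6 m[φ0→H] = [12, 10, 13]
r6 m[φ1→D] = [17, 15, 14]
r6 m[φ1→H] = [0, 6, 0]
r6 m[φ2→A] = [6, 3, 5]
r6 m[φ2→G] = [14, 14, 15]
r6 m[φ2→B] = [18, 17, 17]
r6 m[φ3→G] = [3, 3, 8]
r6 m[φ4→H] = [8, 1, 6]
r6 m[φ5→A] = [5, 7, 1]
r6 m[φ6→A] = [9, 2, 2]
r6 m[A→φ0] = [20, 12, 8]
r6 m[A→φ2] = [23, 16, 12]
r6 m[A→φ5] = [24, 12, 16]
r6 m[A→φ6] = [20, 17, 15]
r6 m[G→φ2] = [3, 3, 8]
r6 m[G→φ3] = [14, 14, 15]
r6 m[D→φ1] = [0, 0, 0]
r6 m[H→φ0] = [8, 7, 6]
r6 m[H→φ1] = [20, 11, 19]
r6 m[H→φ4] = [12, 16, 13]
r6 m[B→φ2] = [0, 0, 0]
r7 m[φ0→A] = [9, 7, 9]
r7 m[φ0→H] = [12, 10, 13]
r7 m[φ1→D] = [20, 18, 17]
r7 m[φ1→H] = [0, 6, 0]
r7 m[φ2→A] = [6, 3, 5]
r7 m[φ2→G] = [14, 14, 15]
r7 m[φ2→B] = [18, 17, 17]
r7 m[φ3→G] = [3, 3, 8]
r7 m[φ4→H] = [8, 1, 6]
r7 m[φ5→A] = [5, 7, 1]
r7 m[φ6→A] = [9, 2, 2]
r7 m[A→φ0] = [20, 12, 8]
r7 m[A→φ2] = [23, 16, 12]
r7 m[A→φ5] = [24, 12, 16]
r7 m[A→φ6] = [20, 17, 15]
r7 m[G→φ2] = [3, 3, 8]
r7 m[G→φ3] = [14, 14, 15]
r7 m[D→φ1] = [0, 0, 0]
r7 m[H→φ0] = [8, 7, 6]
r7 m[H→φ1] = [20, 11, 19]
r7 m[H→φ4] = [12, 16, 13]
r7 m[B→φ2] = [0, 0, 0]
r8 m[φ0→A] = [9, 7, 9]
r8 m[φ0→H] = [12, 10, 13]
r8 m[φ1→D] = [20, 18, 17]
r8 m[φ1→H] = [0, 6, 0]
r8 m[φ2→A] = [6, 3, 5]
r8 m[φ2→G] = [14, 14, 15]
r8 m[φ2→B] = [18, 17, 17]
r8 m[φ3→G] = [3, 3, 8]
r8 m[φ4→H] = [8, 1, 6]
r8 m[φ5→A] = [5, 7, 1]
r8 m[φ6→A] = [9, 2, 2]
r8 m[A→φ0] = [20, 12, 8]
r8 m[A→φ2] = [23, 16, 12]
r8 m[A→φ5] = [24, 12, 16]
r8 m[A→φ6] = [20, 17, 15]
r8 m[G→φ2] = [3, 3, 8]
r8 m[G→φ3] = [14, 14, 15]
r8 m[D→φ1] = [0, 0, 0]
r8 m[H→φ0] = [8, 7, 6]
r8 m[H→φ1] = [20, 11, 19]
r8 m[H→φ4] = [12, 16, 13]
r8 m[B→φ2] = [0, 0, 0]
fixed point reached at round 8
b[A] = ⊗ incoming = [29, 19, 17]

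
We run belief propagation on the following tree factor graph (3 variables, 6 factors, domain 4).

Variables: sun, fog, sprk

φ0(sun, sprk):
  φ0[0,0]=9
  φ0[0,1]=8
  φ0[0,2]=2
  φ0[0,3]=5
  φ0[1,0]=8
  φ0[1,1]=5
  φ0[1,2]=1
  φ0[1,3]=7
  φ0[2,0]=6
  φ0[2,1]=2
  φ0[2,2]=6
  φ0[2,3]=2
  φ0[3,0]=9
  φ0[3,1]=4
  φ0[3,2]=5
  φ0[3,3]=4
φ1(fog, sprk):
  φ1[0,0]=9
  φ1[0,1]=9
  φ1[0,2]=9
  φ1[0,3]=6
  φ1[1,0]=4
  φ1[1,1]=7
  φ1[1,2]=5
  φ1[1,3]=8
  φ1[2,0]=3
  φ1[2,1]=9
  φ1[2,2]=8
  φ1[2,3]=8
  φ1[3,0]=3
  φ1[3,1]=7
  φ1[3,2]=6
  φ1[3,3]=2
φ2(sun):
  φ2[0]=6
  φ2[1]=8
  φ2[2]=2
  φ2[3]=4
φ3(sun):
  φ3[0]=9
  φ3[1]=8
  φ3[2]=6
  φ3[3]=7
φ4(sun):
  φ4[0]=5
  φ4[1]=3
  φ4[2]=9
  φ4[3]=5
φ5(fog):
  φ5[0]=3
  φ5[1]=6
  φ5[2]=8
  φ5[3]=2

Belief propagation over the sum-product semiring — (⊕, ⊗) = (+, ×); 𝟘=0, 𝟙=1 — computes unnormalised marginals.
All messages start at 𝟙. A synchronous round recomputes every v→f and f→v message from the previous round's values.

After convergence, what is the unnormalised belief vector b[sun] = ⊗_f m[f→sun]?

init: all messages = 𝟙 over 4 values
r1 m[φ0→sun] = [24, 21, 16, 22]
r1 m[φ0→sprk] = [32, 19, 14, 18]
r1 m[φ1→fog] = [33, 24, 28, 18]
r1 m[φ1→sprk] = [19, 32, 28, 24]
r1 m[φ2→sun] = [6, 8, 2, 4]
r1 m[φ3→sun] = [9, 8, 6, 7]
r1 m[φ4→sun] = [5, 3, 9, 5]
r1 m[φ5→fog] = [3, 6, 8, 2]
r1 m[sun→φ0] = [1, 1, 1, 1]
r1 m[sun→φ2] = [1, 1, 1, 1]
r1 m[sun→φ3] = [1, 1, 1, 1]
r1 m[sun→φ4] = [1, 1, 1, 1]
r1 m[fog→φ1] = [1, 1, 1, 1]
r1 m[fog→φ5] = [1, 1, 1, 1]
r1 m[sprk→φ0] = [1, 1, 1, 1]
r1 m[sprk→φ1] = [1, 1, 1, 1]
r2 m[φ0→sun] = [24, 21, 16, 22]
r2 m[φ0→sprk] = [32, 19, 14, 18]
r2 m[φ1→fog] = [33, 24, 28, 18]
r2 m[φ1→sprk] = [19, 32, 28, 24]
r2 m[φ2→sun] = [6, 8, 2, 4]
r2 m[φ3→sun] = [9, 8, 6, 7]
r2 m[φ4→sun] = [5, 3, 9, 5]
r2 m[φ5→fog] = [3, 6, 8, 2]
r2 m[sun→φ0] = [270, 192, 108, 140]
r2 m[sun→φ2] = [1080, 504, 864, 770]
r2 m[sun→φ3] = [720, 504, 288, 440]
r2 m[sun→φ4] = [1296, 1344, 192, 616]
r2 m[fog→φ1] = [3, 6, 8, 2]
r2 m[fog→φ5] = [33, 24, 28, 18]
r2 m[sprk→φ0] = [19, 32, 28, 24]
r2 m[sprk→φ1] = [32, 19, 14, 18]
r3 m[φ0→sun] = [603, 508, 394, 535]
r3 m[φ0→sprk] = [5874, 3896, 2080, 3470]
r3 m[φ1→fog] = [693, 475, 523, 349]
r3 m[φ1→sprk] = [81, 155, 133, 134]
r3 m[φ2→sun] = [6, 8, 2, 4]
r3 m[φ3→sun] = [9, 8, 6, 7]
r3 m[φ4→sun] = [5, 3, 9, 5]
r3 m[φ5→fog] = [3, 6, 8, 2]
r3 m[sun→φ0] = [270, 192, 108, 140]
r3 m[sun→φ2] = [1080, 504, 864, 770]
r3 m[sun→φ3] = [720, 504, 288, 440]
r3 m[sun→φ4] = [1296, 1344, 192, 616]
r3 m[fog→φ1] = [3, 6, 8, 2]
r3 m[fog→φ5] = [33, 24, 28, 18]
r3 m[sprk→φ0] = [19, 32, 28, 24]
r3 m[sprk→φ1] = [32, 19, 14, 18]
r4 m[φ0→sun] = [603, 508, 394, 535]
r4 m[φ0→sprk] = [5874, 3896, 2080, 3470]
r4 m[φ1→fog] = [693, 475, 523, 349]
r4 m[φ1→sprk] = [81, 155, 133, 134]
r4 m[φ2→sun] = [6, 8, 2, 4]
r4 m[φ3→sun] = [9, 8, 6, 7]
r4 m[φ4→sun] = [5, 3, 9, 5]
r4 m[φ5→fog] = [3, 6, 8, 2]
r4 m[sun→φ0] = [270, 192, 108, 140]
r4 m[sun→φ2] = [27135, 12192, 21276, 18725]
r4 m[sun→φ3] = [18090, 12192, 7092, 10700]
r4 m[sun→φ4] = [32562, 32512, 4728, 14980]
r4 m[fog→φ1] = [3, 6, 8, 2]
r4 m[fog→φ5] = [693, 475, 523, 349]
r4 m[sprk→φ0] = [81, 155, 133, 134]
r4 m[sprk→φ1] = [5874, 3896, 2080, 3470]
r5 m[φ0→sun] = [2905, 2494, 1862, 2550]
r5 m[φ0→sprk] = [5874, 3896, 2080, 3470]
r5 m[φ1→fog] = [127470, 88928, 97086, 64314]
r5 m[φ1→sprk] = [81, 155, 133, 134]
r5 m[φ2→sun] = [6, 8, 2, 4]
r5 m[φ3→sun] = [9, 8, 6, 7]
r5 m[φ4→sun] = [5, 3, 9, 5]
r5 m[φ5→fog] = [3, 6, 8, 2]
r5 m[sun→φ0] = [270, 192, 108, 140]
r5 m[sun→φ2] = [27135, 12192, 21276, 18725]
r5 m[sun→φ3] = [18090, 12192, 7092, 10700]
r5 m[sun→φ4] = [32562, 32512, 4728, 14980]
r5 m[fog→φ1] = [3, 6, 8, 2]
r5 m[fog→φ5] = [693, 475, 523, 349]
r5 m[sprk→φ0] = [81, 155, 133, 134]
r5 m[sprk→φ1] = [5874, 3896, 2080, 3470]
r6 m[φ0→sun] = [2905, 2494, 1862, 2550]
r6 m[φ0→sprk] = [5874, 3896, 2080, 3470]
r6 m[φ1→fog] = [127470, 88928, 97086, 64314]
r6 m[φ1→sprk] = [81, 155, 133, 134]
r6 m[φ2→sun] = [6, 8, 2, 4]
r6 m[φ3→sun] = [9, 8, 6, 7]
r6 m[φ4→sun] = [5, 3, 9, 5]
r6 m[φ5→fog] = [3, 6, 8, 2]
r6 m[sun→φ0] = [270, 192, 108, 140]
r6 m[sun→φ2] = [130725, 59856, 100548, 89250]
r6 m[sun→φ3] = [87150, 59856, 33516, 51000]
r6 m[sun→φ4] = [156870, 159616, 22344, 71400]
r6 m[fog→φ1] = [3, 6, 8, 2]
r6 m[fog→φ5] = [127470, 88928, 97086, 64314]
r6 m[sprk→φ0] = [81, 155, 133, 134]
r6 m[sprk→φ1] = [5874, 3896, 2080, 3470]
r7 m[φ0→sun] = [2905, 2494, 1862, 2550]
r7 m[φ0→sprk] = [5874, 3896, 2080, 3470]
r7 m[φ1→fog] = [127470, 88928, 97086, 64314]
r7 m[φ1→sprk] = [81, 155, 133, 134]
r7 m[φ2→sun] = [6, 8, 2, 4]
r7 m[φ3→sun] = [9, 8, 6, 7]
r7 m[φ4→sun] = [5, 3, 9, 5]
r7 m[φ5→fog] = [3, 6, 8, 2]
r7 m[sun→φ0] = [270, 192, 108, 140]
r7 m[sun→φ2] = [130725, 59856, 100548, 89250]
r7 m[sun→φ3] = [87150, 59856, 33516, 51000]
r7 m[sun→φ4] = [156870, 159616, 22344, 71400]
r7 m[fog→φ1] = [3, 6, 8, 2]
r7 m[fog→φ5] = [127470, 88928, 97086, 64314]
r7 m[sprk→φ0] = [81, 155, 133, 134]
r7 m[sprk→φ1] = [5874, 3896, 2080, 3470]
fixed point reached at round 7
b[sun] = ⊗ incoming = [784350, 478848, 201096, 357000]

b[sun] = [784350, 478848, 201096, 357000]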